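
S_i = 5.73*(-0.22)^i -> [5.73, -1.26, 0.28, -0.06, 0.01]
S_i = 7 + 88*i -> [7, 95, 183, 271, 359]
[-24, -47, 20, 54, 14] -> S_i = Random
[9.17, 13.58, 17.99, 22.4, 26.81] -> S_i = 9.17 + 4.41*i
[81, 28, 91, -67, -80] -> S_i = Random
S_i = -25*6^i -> [-25, -150, -900, -5400, -32400]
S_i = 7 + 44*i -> [7, 51, 95, 139, 183]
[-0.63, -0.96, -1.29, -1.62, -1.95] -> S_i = -0.63 + -0.33*i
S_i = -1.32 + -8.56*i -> [-1.32, -9.88, -18.44, -27.0, -35.56]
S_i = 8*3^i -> [8, 24, 72, 216, 648]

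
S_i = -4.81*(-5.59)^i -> [-4.81, 26.89, -150.3, 840.2, -4696.69]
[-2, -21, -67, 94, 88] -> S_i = Random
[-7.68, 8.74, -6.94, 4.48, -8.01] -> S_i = Random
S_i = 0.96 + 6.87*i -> [0.96, 7.83, 14.7, 21.57, 28.44]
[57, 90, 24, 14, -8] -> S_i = Random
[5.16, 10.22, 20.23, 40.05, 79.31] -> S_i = 5.16*1.98^i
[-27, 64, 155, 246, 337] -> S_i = -27 + 91*i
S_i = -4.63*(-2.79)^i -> [-4.63, 12.92, -36.04, 100.55, -280.54]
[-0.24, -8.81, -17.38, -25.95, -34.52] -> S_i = -0.24 + -8.57*i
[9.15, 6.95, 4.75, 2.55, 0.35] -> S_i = 9.15 + -2.20*i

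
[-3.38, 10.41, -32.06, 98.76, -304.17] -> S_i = -3.38*(-3.08)^i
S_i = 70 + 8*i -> [70, 78, 86, 94, 102]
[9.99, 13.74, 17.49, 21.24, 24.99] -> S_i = 9.99 + 3.75*i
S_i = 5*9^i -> [5, 45, 405, 3645, 32805]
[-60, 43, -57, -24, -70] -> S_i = Random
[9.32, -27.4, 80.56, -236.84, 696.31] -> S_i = 9.32*(-2.94)^i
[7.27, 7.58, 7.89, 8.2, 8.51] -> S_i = 7.27 + 0.31*i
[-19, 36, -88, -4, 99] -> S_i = Random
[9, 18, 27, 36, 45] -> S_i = 9 + 9*i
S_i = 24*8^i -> [24, 192, 1536, 12288, 98304]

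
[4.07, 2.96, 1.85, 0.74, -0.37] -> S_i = 4.07 + -1.11*i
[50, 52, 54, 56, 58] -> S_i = 50 + 2*i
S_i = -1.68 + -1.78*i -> [-1.68, -3.46, -5.24, -7.02, -8.8]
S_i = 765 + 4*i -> [765, 769, 773, 777, 781]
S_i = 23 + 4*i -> [23, 27, 31, 35, 39]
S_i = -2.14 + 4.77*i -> [-2.14, 2.63, 7.4, 12.17, 16.94]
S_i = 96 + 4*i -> [96, 100, 104, 108, 112]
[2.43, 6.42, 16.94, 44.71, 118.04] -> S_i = 2.43*2.64^i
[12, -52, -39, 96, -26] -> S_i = Random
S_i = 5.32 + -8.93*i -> [5.32, -3.61, -12.54, -21.47, -30.4]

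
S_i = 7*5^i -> [7, 35, 175, 875, 4375]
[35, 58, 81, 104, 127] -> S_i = 35 + 23*i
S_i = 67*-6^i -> [67, -402, 2412, -14472, 86832]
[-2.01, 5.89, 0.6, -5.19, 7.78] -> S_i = Random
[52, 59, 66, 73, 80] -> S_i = 52 + 7*i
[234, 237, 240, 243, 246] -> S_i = 234 + 3*i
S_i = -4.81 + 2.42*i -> [-4.81, -2.39, 0.03, 2.45, 4.87]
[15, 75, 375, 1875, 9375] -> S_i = 15*5^i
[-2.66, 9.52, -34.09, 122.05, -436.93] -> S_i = -2.66*(-3.58)^i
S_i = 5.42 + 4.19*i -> [5.42, 9.61, 13.8, 17.99, 22.18]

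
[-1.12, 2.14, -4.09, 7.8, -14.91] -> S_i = -1.12*(-1.91)^i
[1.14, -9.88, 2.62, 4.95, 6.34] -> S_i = Random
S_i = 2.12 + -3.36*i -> [2.12, -1.24, -4.6, -7.96, -11.32]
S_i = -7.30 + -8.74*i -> [-7.3, -16.04, -24.78, -33.52, -42.26]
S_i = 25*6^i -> [25, 150, 900, 5400, 32400]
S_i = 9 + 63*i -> [9, 72, 135, 198, 261]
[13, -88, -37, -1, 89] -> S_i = Random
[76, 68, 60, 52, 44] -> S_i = 76 + -8*i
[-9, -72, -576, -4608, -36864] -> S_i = -9*8^i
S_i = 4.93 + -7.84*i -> [4.93, -2.91, -10.75, -18.59, -26.43]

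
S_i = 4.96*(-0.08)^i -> [4.96, -0.4, 0.03, -0.0, 0.0]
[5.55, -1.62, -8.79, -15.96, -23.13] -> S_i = 5.55 + -7.17*i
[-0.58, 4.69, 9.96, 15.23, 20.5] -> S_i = -0.58 + 5.27*i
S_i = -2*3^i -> [-2, -6, -18, -54, -162]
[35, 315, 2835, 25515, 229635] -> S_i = 35*9^i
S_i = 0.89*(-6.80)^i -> [0.89, -6.05, 41.15, -279.84, 1902.94]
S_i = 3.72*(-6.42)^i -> [3.72, -23.88, 153.33, -984.35, 6319.5]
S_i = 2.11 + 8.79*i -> [2.11, 10.9, 19.69, 28.48, 37.27]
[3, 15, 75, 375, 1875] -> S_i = 3*5^i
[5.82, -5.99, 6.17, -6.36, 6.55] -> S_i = 5.82*(-1.03)^i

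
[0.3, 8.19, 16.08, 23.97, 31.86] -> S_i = 0.30 + 7.89*i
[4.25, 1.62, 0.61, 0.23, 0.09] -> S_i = 4.25*0.38^i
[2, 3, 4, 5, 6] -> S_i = 2 + 1*i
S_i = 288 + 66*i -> [288, 354, 420, 486, 552]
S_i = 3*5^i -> [3, 15, 75, 375, 1875]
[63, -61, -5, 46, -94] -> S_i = Random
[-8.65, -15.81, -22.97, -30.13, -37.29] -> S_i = -8.65 + -7.16*i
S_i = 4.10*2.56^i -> [4.1, 10.5, 26.87, 68.79, 176.09]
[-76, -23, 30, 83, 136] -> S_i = -76 + 53*i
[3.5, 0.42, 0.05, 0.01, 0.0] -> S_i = 3.50*0.12^i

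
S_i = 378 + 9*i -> [378, 387, 396, 405, 414]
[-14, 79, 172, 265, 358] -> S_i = -14 + 93*i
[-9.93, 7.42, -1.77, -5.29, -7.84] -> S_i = Random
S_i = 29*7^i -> [29, 203, 1421, 9947, 69629]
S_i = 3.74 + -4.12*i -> [3.74, -0.38, -4.5, -8.62, -12.74]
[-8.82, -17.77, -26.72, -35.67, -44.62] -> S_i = -8.82 + -8.95*i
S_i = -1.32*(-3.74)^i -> [-1.32, 4.94, -18.46, 69.05, -258.26]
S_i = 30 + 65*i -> [30, 95, 160, 225, 290]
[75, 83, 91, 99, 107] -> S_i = 75 + 8*i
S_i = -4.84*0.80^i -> [-4.84, -3.87, -3.1, -2.48, -1.98]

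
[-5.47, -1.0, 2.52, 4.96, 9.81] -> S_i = Random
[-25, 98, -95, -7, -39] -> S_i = Random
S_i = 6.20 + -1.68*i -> [6.2, 4.52, 2.84, 1.16, -0.52]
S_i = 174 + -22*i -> [174, 152, 130, 108, 86]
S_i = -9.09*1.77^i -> [-9.09, -16.09, -28.48, -50.41, -89.22]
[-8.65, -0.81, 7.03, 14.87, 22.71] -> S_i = -8.65 + 7.84*i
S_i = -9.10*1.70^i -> [-9.1, -15.47, -26.3, -44.71, -76.0]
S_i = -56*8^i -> [-56, -448, -3584, -28672, -229376]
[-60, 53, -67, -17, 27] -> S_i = Random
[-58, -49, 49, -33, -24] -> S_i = Random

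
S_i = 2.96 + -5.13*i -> [2.96, -2.17, -7.3, -12.43, -17.56]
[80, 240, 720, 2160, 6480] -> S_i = 80*3^i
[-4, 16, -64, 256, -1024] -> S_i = -4*-4^i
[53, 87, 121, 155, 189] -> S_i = 53 + 34*i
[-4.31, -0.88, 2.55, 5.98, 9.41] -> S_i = -4.31 + 3.43*i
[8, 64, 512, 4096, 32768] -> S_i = 8*8^i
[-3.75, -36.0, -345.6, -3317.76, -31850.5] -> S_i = -3.75*9.60^i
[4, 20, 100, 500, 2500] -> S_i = 4*5^i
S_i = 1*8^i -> [1, 8, 64, 512, 4096]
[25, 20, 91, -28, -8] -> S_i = Random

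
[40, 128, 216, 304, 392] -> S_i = 40 + 88*i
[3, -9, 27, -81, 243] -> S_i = 3*-3^i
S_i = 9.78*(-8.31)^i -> [9.78, -81.27, 675.37, -5612.31, 46638.33]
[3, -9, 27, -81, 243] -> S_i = 3*-3^i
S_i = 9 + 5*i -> [9, 14, 19, 24, 29]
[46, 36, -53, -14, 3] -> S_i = Random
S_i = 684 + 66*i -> [684, 750, 816, 882, 948]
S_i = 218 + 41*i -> [218, 259, 300, 341, 382]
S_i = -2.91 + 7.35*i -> [-2.91, 4.44, 11.79, 19.14, 26.49]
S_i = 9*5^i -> [9, 45, 225, 1125, 5625]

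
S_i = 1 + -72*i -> [1, -71, -143, -215, -287]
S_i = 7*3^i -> [7, 21, 63, 189, 567]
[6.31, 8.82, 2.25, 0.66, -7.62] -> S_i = Random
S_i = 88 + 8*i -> [88, 96, 104, 112, 120]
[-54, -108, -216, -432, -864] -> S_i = -54*2^i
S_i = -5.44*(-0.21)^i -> [-5.44, 1.14, -0.24, 0.05, -0.01]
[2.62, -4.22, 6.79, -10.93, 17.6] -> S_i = 2.62*(-1.61)^i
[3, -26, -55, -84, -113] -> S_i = 3 + -29*i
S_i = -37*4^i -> [-37, -148, -592, -2368, -9472]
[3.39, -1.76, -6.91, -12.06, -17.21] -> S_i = 3.39 + -5.15*i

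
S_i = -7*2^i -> [-7, -14, -28, -56, -112]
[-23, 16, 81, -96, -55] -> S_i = Random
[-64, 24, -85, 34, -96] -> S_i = Random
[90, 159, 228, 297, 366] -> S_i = 90 + 69*i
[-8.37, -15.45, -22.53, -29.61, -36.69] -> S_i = -8.37 + -7.08*i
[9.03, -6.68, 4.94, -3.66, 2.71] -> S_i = 9.03*(-0.74)^i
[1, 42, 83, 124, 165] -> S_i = 1 + 41*i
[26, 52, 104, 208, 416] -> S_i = 26*2^i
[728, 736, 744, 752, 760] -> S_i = 728 + 8*i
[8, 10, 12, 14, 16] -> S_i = 8 + 2*i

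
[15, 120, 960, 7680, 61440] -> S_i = 15*8^i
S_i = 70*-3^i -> [70, -210, 630, -1890, 5670]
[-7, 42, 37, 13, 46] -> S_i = Random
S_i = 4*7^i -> [4, 28, 196, 1372, 9604]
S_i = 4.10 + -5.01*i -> [4.1, -0.91, -5.92, -10.93, -15.94]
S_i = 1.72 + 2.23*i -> [1.72, 3.95, 6.18, 8.41, 10.64]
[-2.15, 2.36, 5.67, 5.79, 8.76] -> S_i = Random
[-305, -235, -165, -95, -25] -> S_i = -305 + 70*i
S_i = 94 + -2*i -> [94, 92, 90, 88, 86]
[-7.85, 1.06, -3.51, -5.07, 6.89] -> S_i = Random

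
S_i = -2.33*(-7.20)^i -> [-2.33, 16.78, -120.79, 869.67, -6261.61]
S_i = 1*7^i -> [1, 7, 49, 343, 2401]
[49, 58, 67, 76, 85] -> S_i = 49 + 9*i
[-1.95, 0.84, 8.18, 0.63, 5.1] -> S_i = Random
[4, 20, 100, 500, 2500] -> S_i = 4*5^i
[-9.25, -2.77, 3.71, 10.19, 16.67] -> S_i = -9.25 + 6.48*i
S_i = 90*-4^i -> [90, -360, 1440, -5760, 23040]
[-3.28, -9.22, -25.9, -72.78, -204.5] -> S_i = -3.28*2.81^i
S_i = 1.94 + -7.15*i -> [1.94, -5.21, -12.36, -19.51, -26.66]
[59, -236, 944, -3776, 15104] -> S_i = 59*-4^i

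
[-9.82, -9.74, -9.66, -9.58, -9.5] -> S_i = -9.82 + 0.08*i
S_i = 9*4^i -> [9, 36, 144, 576, 2304]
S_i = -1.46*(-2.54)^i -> [-1.46, 3.71, -9.42, 23.93, -60.77]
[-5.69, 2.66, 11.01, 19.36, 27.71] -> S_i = -5.69 + 8.35*i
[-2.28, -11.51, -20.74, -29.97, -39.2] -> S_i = -2.28 + -9.23*i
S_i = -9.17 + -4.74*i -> [-9.17, -13.91, -18.65, -23.39, -28.13]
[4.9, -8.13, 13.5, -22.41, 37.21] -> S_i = 4.90*(-1.66)^i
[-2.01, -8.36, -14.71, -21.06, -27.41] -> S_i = -2.01 + -6.35*i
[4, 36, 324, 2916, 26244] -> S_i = 4*9^i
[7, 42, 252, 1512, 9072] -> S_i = 7*6^i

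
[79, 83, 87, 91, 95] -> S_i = 79 + 4*i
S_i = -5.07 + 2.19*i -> [-5.07, -2.88, -0.69, 1.5, 3.69]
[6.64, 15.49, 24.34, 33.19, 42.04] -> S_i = 6.64 + 8.85*i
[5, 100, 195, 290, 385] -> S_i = 5 + 95*i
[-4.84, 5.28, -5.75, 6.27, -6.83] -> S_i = -4.84*(-1.09)^i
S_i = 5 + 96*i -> [5, 101, 197, 293, 389]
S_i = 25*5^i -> [25, 125, 625, 3125, 15625]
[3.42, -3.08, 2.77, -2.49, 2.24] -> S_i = 3.42*(-0.90)^i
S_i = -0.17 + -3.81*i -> [-0.17, -3.98, -7.79, -11.6, -15.41]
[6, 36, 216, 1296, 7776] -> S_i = 6*6^i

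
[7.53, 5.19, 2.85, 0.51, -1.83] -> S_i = 7.53 + -2.34*i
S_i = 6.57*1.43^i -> [6.57, 9.4, 13.43, 19.21, 27.47]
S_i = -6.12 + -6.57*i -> [-6.12, -12.69, -19.26, -25.83, -32.4]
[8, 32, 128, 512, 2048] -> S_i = 8*4^i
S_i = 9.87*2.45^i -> [9.87, 24.18, 59.24, 145.15, 355.62]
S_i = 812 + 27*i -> [812, 839, 866, 893, 920]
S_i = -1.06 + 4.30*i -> [-1.06, 3.24, 7.54, 11.84, 16.14]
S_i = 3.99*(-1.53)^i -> [3.99, -6.1, 9.34, -14.29, 21.86]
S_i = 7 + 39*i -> [7, 46, 85, 124, 163]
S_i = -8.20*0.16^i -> [-8.2, -1.31, -0.21, -0.03, -0.01]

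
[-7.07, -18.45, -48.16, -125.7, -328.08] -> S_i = -7.07*2.61^i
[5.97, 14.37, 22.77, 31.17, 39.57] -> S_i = 5.97 + 8.40*i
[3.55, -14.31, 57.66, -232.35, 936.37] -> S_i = 3.55*(-4.03)^i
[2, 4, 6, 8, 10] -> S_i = 2 + 2*i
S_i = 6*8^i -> [6, 48, 384, 3072, 24576]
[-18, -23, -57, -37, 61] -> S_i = Random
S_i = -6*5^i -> [-6, -30, -150, -750, -3750]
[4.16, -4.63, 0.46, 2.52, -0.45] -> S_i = Random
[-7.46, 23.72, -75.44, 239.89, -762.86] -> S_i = -7.46*(-3.18)^i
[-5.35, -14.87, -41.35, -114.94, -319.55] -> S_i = -5.35*2.78^i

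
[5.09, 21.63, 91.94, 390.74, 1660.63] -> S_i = 5.09*4.25^i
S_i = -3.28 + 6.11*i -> [-3.28, 2.83, 8.94, 15.05, 21.16]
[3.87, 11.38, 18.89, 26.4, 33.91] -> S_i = 3.87 + 7.51*i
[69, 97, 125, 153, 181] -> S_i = 69 + 28*i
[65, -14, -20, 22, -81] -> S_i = Random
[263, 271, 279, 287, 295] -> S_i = 263 + 8*i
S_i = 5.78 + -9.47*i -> [5.78, -3.69, -13.16, -22.63, -32.1]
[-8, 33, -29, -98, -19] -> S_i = Random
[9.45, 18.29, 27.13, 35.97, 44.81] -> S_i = 9.45 + 8.84*i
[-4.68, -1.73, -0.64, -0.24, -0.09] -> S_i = -4.68*0.37^i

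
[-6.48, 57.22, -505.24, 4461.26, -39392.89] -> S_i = -6.48*(-8.83)^i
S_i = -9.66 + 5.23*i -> [-9.66, -4.43, 0.8, 6.03, 11.26]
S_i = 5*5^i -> [5, 25, 125, 625, 3125]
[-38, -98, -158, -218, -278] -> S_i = -38 + -60*i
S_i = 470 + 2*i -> [470, 472, 474, 476, 478]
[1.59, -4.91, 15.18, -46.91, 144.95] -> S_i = 1.59*(-3.09)^i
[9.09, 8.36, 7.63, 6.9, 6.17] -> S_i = 9.09 + -0.73*i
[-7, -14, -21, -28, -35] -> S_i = -7 + -7*i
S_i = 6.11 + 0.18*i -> [6.11, 6.29, 6.47, 6.65, 6.83]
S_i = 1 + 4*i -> [1, 5, 9, 13, 17]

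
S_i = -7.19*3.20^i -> [-7.19, -23.01, -73.63, -235.6, -753.93]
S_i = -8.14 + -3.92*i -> [-8.14, -12.06, -15.98, -19.9, -23.82]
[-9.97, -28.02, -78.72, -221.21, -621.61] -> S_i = -9.97*2.81^i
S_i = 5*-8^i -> [5, -40, 320, -2560, 20480]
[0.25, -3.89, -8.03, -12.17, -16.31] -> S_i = 0.25 + -4.14*i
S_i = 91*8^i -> [91, 728, 5824, 46592, 372736]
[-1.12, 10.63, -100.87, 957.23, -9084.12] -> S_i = -1.12*(-9.49)^i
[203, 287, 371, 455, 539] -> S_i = 203 + 84*i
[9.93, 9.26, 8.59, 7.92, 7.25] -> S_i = 9.93 + -0.67*i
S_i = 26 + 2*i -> [26, 28, 30, 32, 34]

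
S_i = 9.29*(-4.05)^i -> [9.29, -37.62, 152.38, -617.14, 2499.4]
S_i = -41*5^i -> [-41, -205, -1025, -5125, -25625]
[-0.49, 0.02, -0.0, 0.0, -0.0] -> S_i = -0.49*(-0.04)^i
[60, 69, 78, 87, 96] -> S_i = 60 + 9*i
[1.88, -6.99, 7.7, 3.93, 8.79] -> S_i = Random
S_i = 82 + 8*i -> [82, 90, 98, 106, 114]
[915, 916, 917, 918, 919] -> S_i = 915 + 1*i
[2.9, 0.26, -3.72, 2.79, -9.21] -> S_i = Random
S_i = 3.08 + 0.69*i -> [3.08, 3.77, 4.46, 5.15, 5.84]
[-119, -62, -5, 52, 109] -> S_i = -119 + 57*i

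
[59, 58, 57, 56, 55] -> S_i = 59 + -1*i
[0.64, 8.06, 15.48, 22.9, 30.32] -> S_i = 0.64 + 7.42*i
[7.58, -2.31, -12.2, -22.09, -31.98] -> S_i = 7.58 + -9.89*i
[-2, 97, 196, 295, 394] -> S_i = -2 + 99*i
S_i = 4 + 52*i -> [4, 56, 108, 160, 212]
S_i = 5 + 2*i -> [5, 7, 9, 11, 13]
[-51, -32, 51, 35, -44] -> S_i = Random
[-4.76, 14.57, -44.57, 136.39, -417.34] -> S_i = -4.76*(-3.06)^i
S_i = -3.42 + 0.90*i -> [-3.42, -2.52, -1.62, -0.72, 0.18]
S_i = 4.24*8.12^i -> [4.24, 34.43, 279.56, 2270.04, 18432.74]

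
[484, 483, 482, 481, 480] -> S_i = 484 + -1*i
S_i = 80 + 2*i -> [80, 82, 84, 86, 88]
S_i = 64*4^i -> [64, 256, 1024, 4096, 16384]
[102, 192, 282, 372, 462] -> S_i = 102 + 90*i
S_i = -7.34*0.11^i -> [-7.34, -0.81, -0.09, -0.01, -0.0]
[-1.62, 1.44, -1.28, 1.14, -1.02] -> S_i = -1.62*(-0.89)^i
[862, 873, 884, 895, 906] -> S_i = 862 + 11*i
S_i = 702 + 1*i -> [702, 703, 704, 705, 706]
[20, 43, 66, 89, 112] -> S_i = 20 + 23*i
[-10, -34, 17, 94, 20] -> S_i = Random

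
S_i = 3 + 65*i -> [3, 68, 133, 198, 263]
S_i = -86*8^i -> [-86, -688, -5504, -44032, -352256]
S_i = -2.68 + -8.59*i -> [-2.68, -11.27, -19.86, -28.45, -37.04]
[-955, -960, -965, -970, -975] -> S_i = -955 + -5*i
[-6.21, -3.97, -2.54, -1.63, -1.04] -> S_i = -6.21*0.64^i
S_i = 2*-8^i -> [2, -16, 128, -1024, 8192]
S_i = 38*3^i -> [38, 114, 342, 1026, 3078]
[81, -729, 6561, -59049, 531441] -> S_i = 81*-9^i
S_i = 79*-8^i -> [79, -632, 5056, -40448, 323584]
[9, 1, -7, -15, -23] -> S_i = 9 + -8*i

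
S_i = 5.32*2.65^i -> [5.32, 14.1, 37.36, 99.0, 262.36]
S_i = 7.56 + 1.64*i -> [7.56, 9.2, 10.84, 12.48, 14.12]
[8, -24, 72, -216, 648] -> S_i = 8*-3^i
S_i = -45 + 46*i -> [-45, 1, 47, 93, 139]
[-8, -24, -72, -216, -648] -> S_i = -8*3^i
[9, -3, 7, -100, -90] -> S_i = Random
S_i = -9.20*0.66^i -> [-9.2, -6.07, -4.01, -2.64, -1.75]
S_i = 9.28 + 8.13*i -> [9.28, 17.41, 25.54, 33.67, 41.8]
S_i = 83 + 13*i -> [83, 96, 109, 122, 135]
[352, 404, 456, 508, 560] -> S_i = 352 + 52*i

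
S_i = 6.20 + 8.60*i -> [6.2, 14.8, 23.4, 32.0, 40.6]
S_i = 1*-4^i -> [1, -4, 16, -64, 256]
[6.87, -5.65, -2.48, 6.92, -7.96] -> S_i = Random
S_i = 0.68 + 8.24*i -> [0.68, 8.92, 17.16, 25.4, 33.64]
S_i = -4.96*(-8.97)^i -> [-4.96, 44.49, -399.09, 3579.8, -32110.82]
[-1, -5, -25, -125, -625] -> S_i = -1*5^i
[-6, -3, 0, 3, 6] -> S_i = -6 + 3*i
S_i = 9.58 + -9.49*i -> [9.58, 0.09, -9.4, -18.89, -28.38]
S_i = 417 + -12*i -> [417, 405, 393, 381, 369]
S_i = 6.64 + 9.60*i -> [6.64, 16.24, 25.84, 35.44, 45.04]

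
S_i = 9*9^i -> [9, 81, 729, 6561, 59049]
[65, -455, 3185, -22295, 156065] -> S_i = 65*-7^i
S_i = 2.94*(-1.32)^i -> [2.94, -3.88, 5.12, -6.76, 8.93]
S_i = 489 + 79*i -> [489, 568, 647, 726, 805]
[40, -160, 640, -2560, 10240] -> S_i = 40*-4^i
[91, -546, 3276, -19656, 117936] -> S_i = 91*-6^i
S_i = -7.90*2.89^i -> [-7.9, -22.83, -65.98, -190.69, -551.08]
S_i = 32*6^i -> [32, 192, 1152, 6912, 41472]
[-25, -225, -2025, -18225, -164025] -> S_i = -25*9^i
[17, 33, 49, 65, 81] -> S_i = 17 + 16*i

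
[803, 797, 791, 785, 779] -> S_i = 803 + -6*i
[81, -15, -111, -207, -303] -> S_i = 81 + -96*i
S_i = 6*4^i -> [6, 24, 96, 384, 1536]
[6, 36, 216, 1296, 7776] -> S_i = 6*6^i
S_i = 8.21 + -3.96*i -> [8.21, 4.25, 0.29, -3.67, -7.63]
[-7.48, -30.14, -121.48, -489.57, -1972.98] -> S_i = -7.48*4.03^i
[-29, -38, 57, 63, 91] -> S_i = Random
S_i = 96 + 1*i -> [96, 97, 98, 99, 100]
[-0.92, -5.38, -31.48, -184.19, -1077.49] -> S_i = -0.92*5.85^i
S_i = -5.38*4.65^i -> [-5.38, -25.02, -116.33, -540.93, -2515.32]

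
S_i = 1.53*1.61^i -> [1.53, 2.46, 3.97, 6.39, 10.28]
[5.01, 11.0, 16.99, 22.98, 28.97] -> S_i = 5.01 + 5.99*i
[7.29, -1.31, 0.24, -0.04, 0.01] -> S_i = 7.29*(-0.18)^i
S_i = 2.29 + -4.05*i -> [2.29, -1.76, -5.81, -9.86, -13.91]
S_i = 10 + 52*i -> [10, 62, 114, 166, 218]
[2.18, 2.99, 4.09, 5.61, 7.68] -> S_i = 2.18*1.37^i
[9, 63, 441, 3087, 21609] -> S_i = 9*7^i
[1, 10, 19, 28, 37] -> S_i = 1 + 9*i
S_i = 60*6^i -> [60, 360, 2160, 12960, 77760]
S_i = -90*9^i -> [-90, -810, -7290, -65610, -590490]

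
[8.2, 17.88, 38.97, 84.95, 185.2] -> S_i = 8.20*2.18^i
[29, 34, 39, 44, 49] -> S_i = 29 + 5*i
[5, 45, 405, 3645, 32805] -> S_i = 5*9^i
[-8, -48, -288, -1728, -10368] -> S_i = -8*6^i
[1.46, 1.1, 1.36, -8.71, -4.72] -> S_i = Random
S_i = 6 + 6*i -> [6, 12, 18, 24, 30]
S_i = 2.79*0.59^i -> [2.79, 1.65, 0.97, 0.57, 0.34]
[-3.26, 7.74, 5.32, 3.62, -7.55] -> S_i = Random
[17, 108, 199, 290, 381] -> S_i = 17 + 91*i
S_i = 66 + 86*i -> [66, 152, 238, 324, 410]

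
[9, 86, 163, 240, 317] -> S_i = 9 + 77*i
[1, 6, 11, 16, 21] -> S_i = 1 + 5*i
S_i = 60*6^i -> [60, 360, 2160, 12960, 77760]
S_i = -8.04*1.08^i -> [-8.04, -8.68, -9.38, -10.13, -10.94]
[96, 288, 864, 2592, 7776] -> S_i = 96*3^i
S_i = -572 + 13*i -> [-572, -559, -546, -533, -520]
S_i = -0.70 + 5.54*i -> [-0.7, 4.84, 10.38, 15.92, 21.46]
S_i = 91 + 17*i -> [91, 108, 125, 142, 159]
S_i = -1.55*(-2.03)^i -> [-1.55, 3.15, -6.39, 12.97, -26.32]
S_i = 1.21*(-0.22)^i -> [1.21, -0.27, 0.06, -0.01, 0.0]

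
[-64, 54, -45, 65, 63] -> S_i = Random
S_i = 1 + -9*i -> [1, -8, -17, -26, -35]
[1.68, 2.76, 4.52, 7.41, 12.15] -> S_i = 1.68*1.64^i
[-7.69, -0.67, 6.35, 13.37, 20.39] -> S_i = -7.69 + 7.02*i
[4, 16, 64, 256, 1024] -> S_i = 4*4^i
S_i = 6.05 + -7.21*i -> [6.05, -1.16, -8.37, -15.58, -22.79]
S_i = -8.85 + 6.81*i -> [-8.85, -2.04, 4.77, 11.58, 18.39]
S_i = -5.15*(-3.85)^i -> [-5.15, 19.83, -76.34, 293.89, -1131.49]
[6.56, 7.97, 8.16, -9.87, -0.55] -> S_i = Random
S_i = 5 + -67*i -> [5, -62, -129, -196, -263]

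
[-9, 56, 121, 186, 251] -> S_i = -9 + 65*i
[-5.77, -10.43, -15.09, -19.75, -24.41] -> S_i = -5.77 + -4.66*i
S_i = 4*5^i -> [4, 20, 100, 500, 2500]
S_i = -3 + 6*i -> [-3, 3, 9, 15, 21]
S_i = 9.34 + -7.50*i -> [9.34, 1.84, -5.66, -13.16, -20.66]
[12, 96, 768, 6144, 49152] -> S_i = 12*8^i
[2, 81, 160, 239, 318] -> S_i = 2 + 79*i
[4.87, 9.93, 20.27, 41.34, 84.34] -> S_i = 4.87*2.04^i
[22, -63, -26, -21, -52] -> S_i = Random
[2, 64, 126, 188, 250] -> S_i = 2 + 62*i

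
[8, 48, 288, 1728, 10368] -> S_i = 8*6^i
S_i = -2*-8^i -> [-2, 16, -128, 1024, -8192]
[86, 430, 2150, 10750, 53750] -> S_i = 86*5^i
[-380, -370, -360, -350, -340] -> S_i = -380 + 10*i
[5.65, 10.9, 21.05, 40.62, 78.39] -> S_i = 5.65*1.93^i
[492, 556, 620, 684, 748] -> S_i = 492 + 64*i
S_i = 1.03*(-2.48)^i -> [1.03, -2.55, 6.33, -15.71, 38.96]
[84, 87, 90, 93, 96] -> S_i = 84 + 3*i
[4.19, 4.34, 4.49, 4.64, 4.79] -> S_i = 4.19 + 0.15*i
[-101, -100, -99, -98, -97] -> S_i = -101 + 1*i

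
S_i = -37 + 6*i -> [-37, -31, -25, -19, -13]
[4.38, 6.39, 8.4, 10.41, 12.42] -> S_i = 4.38 + 2.01*i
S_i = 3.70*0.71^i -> [3.7, 2.63, 1.87, 1.32, 0.94]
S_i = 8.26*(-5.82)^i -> [8.26, -48.07, 279.79, -1628.35, 9477.02]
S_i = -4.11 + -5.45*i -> [-4.11, -9.56, -15.01, -20.46, -25.91]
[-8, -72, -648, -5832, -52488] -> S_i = -8*9^i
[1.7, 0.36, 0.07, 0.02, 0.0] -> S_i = 1.70*0.21^i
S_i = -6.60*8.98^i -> [-6.6, -59.27, -532.23, -4779.4, -42918.97]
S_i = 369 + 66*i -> [369, 435, 501, 567, 633]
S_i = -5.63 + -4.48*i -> [-5.63, -10.11, -14.59, -19.07, -23.55]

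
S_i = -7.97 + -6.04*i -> [-7.97, -14.01, -20.05, -26.09, -32.13]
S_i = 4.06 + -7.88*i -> [4.06, -3.82, -11.7, -19.58, -27.46]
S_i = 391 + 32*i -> [391, 423, 455, 487, 519]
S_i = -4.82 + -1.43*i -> [-4.82, -6.25, -7.68, -9.11, -10.54]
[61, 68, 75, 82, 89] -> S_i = 61 + 7*i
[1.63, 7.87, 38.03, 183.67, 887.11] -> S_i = 1.63*4.83^i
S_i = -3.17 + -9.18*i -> [-3.17, -12.35, -21.53, -30.71, -39.89]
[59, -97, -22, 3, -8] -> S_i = Random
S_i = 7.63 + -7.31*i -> [7.63, 0.32, -6.99, -14.3, -21.61]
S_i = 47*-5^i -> [47, -235, 1175, -5875, 29375]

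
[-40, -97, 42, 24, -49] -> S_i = Random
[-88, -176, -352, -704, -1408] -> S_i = -88*2^i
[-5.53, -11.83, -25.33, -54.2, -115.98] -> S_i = -5.53*2.14^i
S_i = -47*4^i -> [-47, -188, -752, -3008, -12032]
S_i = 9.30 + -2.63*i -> [9.3, 6.67, 4.04, 1.41, -1.22]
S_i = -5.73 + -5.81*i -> [-5.73, -11.54, -17.35, -23.16, -28.97]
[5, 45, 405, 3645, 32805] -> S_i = 5*9^i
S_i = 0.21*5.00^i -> [0.21, 1.05, 5.25, 26.25, 131.25]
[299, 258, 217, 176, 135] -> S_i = 299 + -41*i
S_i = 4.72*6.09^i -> [4.72, 28.74, 175.06, 1066.09, 6492.49]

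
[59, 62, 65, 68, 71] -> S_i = 59 + 3*i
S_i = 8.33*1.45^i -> [8.33, 12.08, 17.51, 25.4, 36.82]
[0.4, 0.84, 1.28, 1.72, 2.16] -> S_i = 0.40 + 0.44*i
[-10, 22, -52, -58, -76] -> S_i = Random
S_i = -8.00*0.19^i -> [-8.0, -1.52, -0.29, -0.05, -0.01]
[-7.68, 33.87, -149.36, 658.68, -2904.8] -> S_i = -7.68*(-4.41)^i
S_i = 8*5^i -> [8, 40, 200, 1000, 5000]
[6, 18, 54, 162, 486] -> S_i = 6*3^i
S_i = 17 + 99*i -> [17, 116, 215, 314, 413]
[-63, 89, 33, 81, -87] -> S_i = Random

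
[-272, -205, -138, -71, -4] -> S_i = -272 + 67*i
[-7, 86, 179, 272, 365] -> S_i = -7 + 93*i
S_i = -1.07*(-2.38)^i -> [-1.07, 2.55, -6.06, 14.42, -34.33]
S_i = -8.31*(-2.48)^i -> [-8.31, 20.61, -51.11, 126.75, -314.35]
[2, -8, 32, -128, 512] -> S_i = 2*-4^i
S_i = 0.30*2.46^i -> [0.3, 0.74, 1.82, 4.47, 10.99]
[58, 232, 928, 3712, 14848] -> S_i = 58*4^i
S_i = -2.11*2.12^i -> [-2.11, -4.47, -9.48, -20.1, -42.62]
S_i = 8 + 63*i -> [8, 71, 134, 197, 260]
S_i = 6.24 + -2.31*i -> [6.24, 3.93, 1.62, -0.69, -3.0]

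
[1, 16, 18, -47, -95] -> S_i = Random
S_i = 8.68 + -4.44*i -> [8.68, 4.24, -0.2, -4.64, -9.08]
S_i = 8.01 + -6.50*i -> [8.01, 1.51, -4.99, -11.49, -17.99]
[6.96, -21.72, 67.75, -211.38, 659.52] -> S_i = 6.96*(-3.12)^i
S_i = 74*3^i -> [74, 222, 666, 1998, 5994]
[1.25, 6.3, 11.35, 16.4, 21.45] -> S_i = 1.25 + 5.05*i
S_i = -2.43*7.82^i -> [-2.43, -19.0, -148.6, -1162.05, -9087.27]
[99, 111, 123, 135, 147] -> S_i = 99 + 12*i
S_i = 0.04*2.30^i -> [0.04, 0.09, 0.21, 0.49, 1.12]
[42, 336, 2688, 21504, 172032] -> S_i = 42*8^i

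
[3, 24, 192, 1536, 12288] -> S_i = 3*8^i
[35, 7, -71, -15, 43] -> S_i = Random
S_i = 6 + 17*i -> [6, 23, 40, 57, 74]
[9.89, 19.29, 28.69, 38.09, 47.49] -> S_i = 9.89 + 9.40*i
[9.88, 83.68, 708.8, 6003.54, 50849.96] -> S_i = 9.88*8.47^i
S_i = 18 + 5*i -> [18, 23, 28, 33, 38]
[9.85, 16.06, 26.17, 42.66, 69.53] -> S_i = 9.85*1.63^i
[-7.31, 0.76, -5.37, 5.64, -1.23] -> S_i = Random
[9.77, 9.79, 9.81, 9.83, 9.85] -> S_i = 9.77 + 0.02*i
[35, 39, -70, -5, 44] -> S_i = Random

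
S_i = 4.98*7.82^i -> [4.98, 38.94, 304.54, 2381.49, 18623.29]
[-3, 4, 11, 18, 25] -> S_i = -3 + 7*i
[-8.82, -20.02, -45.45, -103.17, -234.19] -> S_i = -8.82*2.27^i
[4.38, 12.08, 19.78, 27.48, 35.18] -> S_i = 4.38 + 7.70*i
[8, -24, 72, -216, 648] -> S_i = 8*-3^i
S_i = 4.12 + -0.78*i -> [4.12, 3.34, 2.56, 1.78, 1.0]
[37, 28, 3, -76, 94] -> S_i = Random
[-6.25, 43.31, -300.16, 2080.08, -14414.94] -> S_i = -6.25*(-6.93)^i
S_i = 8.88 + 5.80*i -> [8.88, 14.68, 20.48, 26.28, 32.08]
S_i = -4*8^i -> [-4, -32, -256, -2048, -16384]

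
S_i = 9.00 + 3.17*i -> [9.0, 12.17, 15.34, 18.51, 21.68]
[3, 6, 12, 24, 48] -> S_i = 3*2^i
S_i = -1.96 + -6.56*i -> [-1.96, -8.52, -15.08, -21.64, -28.2]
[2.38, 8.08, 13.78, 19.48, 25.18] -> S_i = 2.38 + 5.70*i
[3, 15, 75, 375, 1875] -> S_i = 3*5^i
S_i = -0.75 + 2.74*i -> [-0.75, 1.99, 4.73, 7.47, 10.21]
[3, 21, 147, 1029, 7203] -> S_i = 3*7^i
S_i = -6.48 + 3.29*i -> [-6.48, -3.19, 0.1, 3.39, 6.68]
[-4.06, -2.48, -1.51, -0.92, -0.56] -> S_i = -4.06*0.61^i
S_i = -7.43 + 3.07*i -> [-7.43, -4.36, -1.29, 1.78, 4.85]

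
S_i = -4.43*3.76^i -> [-4.43, -16.66, -62.63, -235.49, -885.43]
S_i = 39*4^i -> [39, 156, 624, 2496, 9984]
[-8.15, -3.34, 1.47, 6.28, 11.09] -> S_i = -8.15 + 4.81*i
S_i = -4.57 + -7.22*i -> [-4.57, -11.79, -19.01, -26.23, -33.45]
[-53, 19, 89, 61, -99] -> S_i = Random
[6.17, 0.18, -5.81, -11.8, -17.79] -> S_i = 6.17 + -5.99*i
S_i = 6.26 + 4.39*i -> [6.26, 10.65, 15.04, 19.43, 23.82]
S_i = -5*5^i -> [-5, -25, -125, -625, -3125]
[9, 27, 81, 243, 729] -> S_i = 9*3^i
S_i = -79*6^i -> [-79, -474, -2844, -17064, -102384]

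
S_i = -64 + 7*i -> [-64, -57, -50, -43, -36]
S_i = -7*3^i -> [-7, -21, -63, -189, -567]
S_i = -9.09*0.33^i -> [-9.09, -3.0, -0.99, -0.33, -0.11]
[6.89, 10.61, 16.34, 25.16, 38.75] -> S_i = 6.89*1.54^i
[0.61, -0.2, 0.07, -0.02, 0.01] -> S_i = 0.61*(-0.33)^i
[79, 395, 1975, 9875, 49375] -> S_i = 79*5^i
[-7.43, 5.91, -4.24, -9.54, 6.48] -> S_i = Random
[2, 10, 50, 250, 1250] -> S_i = 2*5^i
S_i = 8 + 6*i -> [8, 14, 20, 26, 32]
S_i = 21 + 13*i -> [21, 34, 47, 60, 73]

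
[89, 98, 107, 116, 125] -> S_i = 89 + 9*i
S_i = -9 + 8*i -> [-9, -1, 7, 15, 23]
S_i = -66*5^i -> [-66, -330, -1650, -8250, -41250]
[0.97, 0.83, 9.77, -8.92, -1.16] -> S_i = Random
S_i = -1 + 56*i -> [-1, 55, 111, 167, 223]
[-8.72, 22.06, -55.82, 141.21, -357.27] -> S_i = -8.72*(-2.53)^i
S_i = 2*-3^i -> [2, -6, 18, -54, 162]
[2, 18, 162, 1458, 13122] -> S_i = 2*9^i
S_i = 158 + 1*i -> [158, 159, 160, 161, 162]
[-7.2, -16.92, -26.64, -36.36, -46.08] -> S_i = -7.20 + -9.72*i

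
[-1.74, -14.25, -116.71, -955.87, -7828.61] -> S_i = -1.74*8.19^i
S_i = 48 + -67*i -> [48, -19, -86, -153, -220]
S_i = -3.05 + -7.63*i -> [-3.05, -10.68, -18.31, -25.94, -33.57]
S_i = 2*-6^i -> [2, -12, 72, -432, 2592]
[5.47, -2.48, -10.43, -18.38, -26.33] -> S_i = 5.47 + -7.95*i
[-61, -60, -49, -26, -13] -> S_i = Random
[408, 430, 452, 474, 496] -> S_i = 408 + 22*i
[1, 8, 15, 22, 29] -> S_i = 1 + 7*i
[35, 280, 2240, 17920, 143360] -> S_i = 35*8^i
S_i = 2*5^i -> [2, 10, 50, 250, 1250]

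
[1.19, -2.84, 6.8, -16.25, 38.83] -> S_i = 1.19*(-2.39)^i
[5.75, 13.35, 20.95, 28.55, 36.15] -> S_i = 5.75 + 7.60*i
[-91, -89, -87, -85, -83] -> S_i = -91 + 2*i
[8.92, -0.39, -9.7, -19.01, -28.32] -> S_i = 8.92 + -9.31*i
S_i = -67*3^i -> [-67, -201, -603, -1809, -5427]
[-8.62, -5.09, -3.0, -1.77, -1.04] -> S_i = -8.62*0.59^i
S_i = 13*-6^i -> [13, -78, 468, -2808, 16848]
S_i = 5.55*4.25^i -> [5.55, 23.59, 100.25, 426.05, 1810.71]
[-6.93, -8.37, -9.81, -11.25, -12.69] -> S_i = -6.93 + -1.44*i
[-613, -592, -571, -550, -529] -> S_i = -613 + 21*i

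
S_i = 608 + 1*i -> [608, 609, 610, 611, 612]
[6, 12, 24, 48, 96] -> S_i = 6*2^i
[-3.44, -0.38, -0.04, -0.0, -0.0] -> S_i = -3.44*0.11^i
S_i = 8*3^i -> [8, 24, 72, 216, 648]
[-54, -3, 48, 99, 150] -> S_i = -54 + 51*i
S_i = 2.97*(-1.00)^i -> [2.97, -2.97, 2.97, -2.97, 2.97]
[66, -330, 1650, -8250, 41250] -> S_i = 66*-5^i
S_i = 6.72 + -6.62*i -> [6.72, 0.1, -6.52, -13.14, -19.76]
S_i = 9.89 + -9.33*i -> [9.89, 0.56, -8.77, -18.1, -27.43]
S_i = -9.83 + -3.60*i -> [-9.83, -13.43, -17.03, -20.63, -24.23]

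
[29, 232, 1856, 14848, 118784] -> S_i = 29*8^i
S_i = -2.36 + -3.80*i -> [-2.36, -6.16, -9.96, -13.76, -17.56]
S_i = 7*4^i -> [7, 28, 112, 448, 1792]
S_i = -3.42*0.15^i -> [-3.42, -0.51, -0.08, -0.01, -0.0]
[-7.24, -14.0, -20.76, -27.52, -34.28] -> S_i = -7.24 + -6.76*i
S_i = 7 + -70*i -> [7, -63, -133, -203, -273]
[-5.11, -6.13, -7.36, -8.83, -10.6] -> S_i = -5.11*1.20^i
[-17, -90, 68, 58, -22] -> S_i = Random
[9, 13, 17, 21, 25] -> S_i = 9 + 4*i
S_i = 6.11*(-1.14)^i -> [6.11, -6.97, 7.94, -9.05, 10.32]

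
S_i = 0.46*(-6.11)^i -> [0.46, -2.81, 17.17, -104.93, 641.1]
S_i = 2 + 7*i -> [2, 9, 16, 23, 30]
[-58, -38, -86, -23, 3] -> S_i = Random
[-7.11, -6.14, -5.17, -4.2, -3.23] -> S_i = -7.11 + 0.97*i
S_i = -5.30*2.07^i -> [-5.3, -10.97, -22.71, -47.01, -97.31]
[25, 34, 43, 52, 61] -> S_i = 25 + 9*i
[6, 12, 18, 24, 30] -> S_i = 6 + 6*i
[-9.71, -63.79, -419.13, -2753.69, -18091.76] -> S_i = -9.71*6.57^i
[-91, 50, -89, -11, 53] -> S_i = Random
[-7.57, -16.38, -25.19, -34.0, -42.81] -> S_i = -7.57 + -8.81*i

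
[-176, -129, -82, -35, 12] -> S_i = -176 + 47*i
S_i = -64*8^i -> [-64, -512, -4096, -32768, -262144]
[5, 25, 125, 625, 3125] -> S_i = 5*5^i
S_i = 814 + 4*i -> [814, 818, 822, 826, 830]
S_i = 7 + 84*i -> [7, 91, 175, 259, 343]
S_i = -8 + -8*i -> [-8, -16, -24, -32, -40]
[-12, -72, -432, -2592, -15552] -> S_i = -12*6^i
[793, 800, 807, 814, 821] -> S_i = 793 + 7*i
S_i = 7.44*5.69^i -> [7.44, 42.33, 240.88, 1370.6, 7798.7]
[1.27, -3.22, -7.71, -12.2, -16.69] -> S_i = 1.27 + -4.49*i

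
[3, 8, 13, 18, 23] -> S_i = 3 + 5*i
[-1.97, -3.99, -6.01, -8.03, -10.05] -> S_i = -1.97 + -2.02*i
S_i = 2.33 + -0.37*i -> [2.33, 1.96, 1.59, 1.22, 0.85]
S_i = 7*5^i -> [7, 35, 175, 875, 4375]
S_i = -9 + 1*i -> [-9, -8, -7, -6, -5]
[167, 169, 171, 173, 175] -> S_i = 167 + 2*i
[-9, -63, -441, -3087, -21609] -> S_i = -9*7^i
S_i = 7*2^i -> [7, 14, 28, 56, 112]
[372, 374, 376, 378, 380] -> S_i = 372 + 2*i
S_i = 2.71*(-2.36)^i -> [2.71, -6.4, 15.09, -35.62, 84.07]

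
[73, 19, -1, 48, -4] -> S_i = Random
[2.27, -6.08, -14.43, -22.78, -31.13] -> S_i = 2.27 + -8.35*i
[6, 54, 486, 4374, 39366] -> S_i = 6*9^i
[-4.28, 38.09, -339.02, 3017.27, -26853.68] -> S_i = -4.28*(-8.90)^i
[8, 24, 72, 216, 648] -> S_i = 8*3^i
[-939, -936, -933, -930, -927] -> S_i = -939 + 3*i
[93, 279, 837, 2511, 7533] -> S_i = 93*3^i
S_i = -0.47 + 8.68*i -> [-0.47, 8.21, 16.89, 25.57, 34.25]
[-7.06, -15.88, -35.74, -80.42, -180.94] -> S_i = -7.06*2.25^i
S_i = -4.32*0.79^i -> [-4.32, -3.41, -2.7, -2.13, -1.68]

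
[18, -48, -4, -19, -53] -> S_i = Random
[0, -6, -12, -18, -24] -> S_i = 0 + -6*i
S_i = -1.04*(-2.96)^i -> [-1.04, 3.08, -9.11, 26.97, -79.84]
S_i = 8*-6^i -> [8, -48, 288, -1728, 10368]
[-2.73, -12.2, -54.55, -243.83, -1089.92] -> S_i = -2.73*4.47^i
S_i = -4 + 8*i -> [-4, 4, 12, 20, 28]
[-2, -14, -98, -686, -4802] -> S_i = -2*7^i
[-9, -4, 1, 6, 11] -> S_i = -9 + 5*i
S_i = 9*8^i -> [9, 72, 576, 4608, 36864]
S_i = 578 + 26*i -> [578, 604, 630, 656, 682]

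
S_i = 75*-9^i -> [75, -675, 6075, -54675, 492075]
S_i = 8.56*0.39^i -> [8.56, 3.34, 1.3, 0.51, 0.2]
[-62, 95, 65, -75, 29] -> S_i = Random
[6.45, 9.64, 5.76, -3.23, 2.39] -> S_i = Random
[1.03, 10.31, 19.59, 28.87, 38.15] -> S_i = 1.03 + 9.28*i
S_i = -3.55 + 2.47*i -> [-3.55, -1.08, 1.39, 3.86, 6.33]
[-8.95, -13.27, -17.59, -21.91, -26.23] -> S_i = -8.95 + -4.32*i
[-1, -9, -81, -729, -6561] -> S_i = -1*9^i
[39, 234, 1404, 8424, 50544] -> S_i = 39*6^i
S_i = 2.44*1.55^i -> [2.44, 3.78, 5.86, 9.09, 14.08]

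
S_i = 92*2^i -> [92, 184, 368, 736, 1472]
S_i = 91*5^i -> [91, 455, 2275, 11375, 56875]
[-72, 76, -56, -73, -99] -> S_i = Random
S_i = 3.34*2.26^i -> [3.34, 7.55, 17.06, 38.55, 87.13]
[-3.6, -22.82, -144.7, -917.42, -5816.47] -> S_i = -3.60*6.34^i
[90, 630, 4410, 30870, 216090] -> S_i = 90*7^i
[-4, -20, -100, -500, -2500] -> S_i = -4*5^i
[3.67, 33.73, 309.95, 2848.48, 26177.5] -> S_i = 3.67*9.19^i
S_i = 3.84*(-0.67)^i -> [3.84, -2.57, 1.72, -1.15, 0.77]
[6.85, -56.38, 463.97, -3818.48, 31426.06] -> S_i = 6.85*(-8.23)^i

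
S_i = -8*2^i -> [-8, -16, -32, -64, -128]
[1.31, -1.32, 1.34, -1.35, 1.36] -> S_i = 1.31*(-1.01)^i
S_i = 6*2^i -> [6, 12, 24, 48, 96]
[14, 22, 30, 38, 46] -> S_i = 14 + 8*i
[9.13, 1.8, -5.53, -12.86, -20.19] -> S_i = 9.13 + -7.33*i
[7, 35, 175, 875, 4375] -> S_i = 7*5^i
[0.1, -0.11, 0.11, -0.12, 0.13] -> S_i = 0.10*(-1.06)^i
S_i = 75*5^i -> [75, 375, 1875, 9375, 46875]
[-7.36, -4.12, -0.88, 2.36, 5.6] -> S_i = -7.36 + 3.24*i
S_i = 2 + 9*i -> [2, 11, 20, 29, 38]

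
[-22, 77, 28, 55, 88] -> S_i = Random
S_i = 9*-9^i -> [9, -81, 729, -6561, 59049]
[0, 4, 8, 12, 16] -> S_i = 0 + 4*i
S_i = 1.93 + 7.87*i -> [1.93, 9.8, 17.67, 25.54, 33.41]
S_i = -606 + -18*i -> [-606, -624, -642, -660, -678]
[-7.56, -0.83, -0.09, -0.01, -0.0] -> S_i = -7.56*0.11^i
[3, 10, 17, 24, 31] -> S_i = 3 + 7*i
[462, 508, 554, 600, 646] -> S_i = 462 + 46*i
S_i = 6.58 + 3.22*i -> [6.58, 9.8, 13.02, 16.24, 19.46]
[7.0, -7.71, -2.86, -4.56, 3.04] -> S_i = Random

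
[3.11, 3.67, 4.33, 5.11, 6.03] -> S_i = 3.11*1.18^i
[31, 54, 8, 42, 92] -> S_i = Random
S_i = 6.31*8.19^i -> [6.31, 51.68, 423.25, 3466.42, 28389.97]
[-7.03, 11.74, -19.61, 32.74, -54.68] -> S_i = -7.03*(-1.67)^i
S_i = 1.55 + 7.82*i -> [1.55, 9.37, 17.19, 25.01, 32.83]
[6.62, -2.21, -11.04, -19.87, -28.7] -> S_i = 6.62 + -8.83*i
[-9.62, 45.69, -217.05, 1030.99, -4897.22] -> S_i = -9.62*(-4.75)^i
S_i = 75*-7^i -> [75, -525, 3675, -25725, 180075]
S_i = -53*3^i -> [-53, -159, -477, -1431, -4293]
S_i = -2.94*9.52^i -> [-2.94, -27.99, -266.45, -2536.64, -24148.78]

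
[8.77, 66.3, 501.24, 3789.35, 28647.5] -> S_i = 8.77*7.56^i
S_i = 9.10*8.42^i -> [9.1, 76.62, 645.16, 5432.22, 45739.33]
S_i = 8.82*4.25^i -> [8.82, 37.48, 159.31, 677.07, 2877.56]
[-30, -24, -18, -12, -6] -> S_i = -30 + 6*i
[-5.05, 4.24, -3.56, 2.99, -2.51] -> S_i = -5.05*(-0.84)^i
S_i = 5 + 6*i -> [5, 11, 17, 23, 29]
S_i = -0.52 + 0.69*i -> [-0.52, 0.17, 0.86, 1.55, 2.24]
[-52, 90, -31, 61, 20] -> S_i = Random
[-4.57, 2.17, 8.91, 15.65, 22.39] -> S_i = -4.57 + 6.74*i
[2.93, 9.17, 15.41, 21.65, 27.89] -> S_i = 2.93 + 6.24*i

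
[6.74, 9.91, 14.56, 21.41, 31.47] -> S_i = 6.74*1.47^i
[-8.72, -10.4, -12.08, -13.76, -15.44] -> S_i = -8.72 + -1.68*i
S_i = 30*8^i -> [30, 240, 1920, 15360, 122880]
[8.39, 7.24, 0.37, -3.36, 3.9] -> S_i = Random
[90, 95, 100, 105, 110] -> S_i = 90 + 5*i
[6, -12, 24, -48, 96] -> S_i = 6*-2^i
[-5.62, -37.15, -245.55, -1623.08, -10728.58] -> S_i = -5.62*6.61^i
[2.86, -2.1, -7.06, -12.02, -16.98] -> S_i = 2.86 + -4.96*i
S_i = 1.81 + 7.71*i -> [1.81, 9.52, 17.23, 24.94, 32.65]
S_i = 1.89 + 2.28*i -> [1.89, 4.17, 6.45, 8.73, 11.01]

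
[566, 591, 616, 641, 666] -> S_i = 566 + 25*i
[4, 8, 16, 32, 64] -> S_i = 4*2^i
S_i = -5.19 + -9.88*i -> [-5.19, -15.07, -24.95, -34.83, -44.71]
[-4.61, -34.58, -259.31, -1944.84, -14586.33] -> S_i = -4.61*7.50^i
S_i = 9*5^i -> [9, 45, 225, 1125, 5625]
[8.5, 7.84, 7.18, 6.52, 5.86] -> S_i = 8.50 + -0.66*i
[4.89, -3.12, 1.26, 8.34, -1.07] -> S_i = Random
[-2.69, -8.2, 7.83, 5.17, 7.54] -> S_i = Random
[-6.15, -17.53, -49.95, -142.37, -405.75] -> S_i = -6.15*2.85^i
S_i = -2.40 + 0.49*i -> [-2.4, -1.91, -1.42, -0.93, -0.44]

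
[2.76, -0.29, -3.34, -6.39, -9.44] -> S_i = 2.76 + -3.05*i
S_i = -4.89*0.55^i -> [-4.89, -2.69, -1.48, -0.81, -0.45]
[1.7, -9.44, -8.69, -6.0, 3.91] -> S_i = Random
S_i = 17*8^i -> [17, 136, 1088, 8704, 69632]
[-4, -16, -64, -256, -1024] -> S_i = -4*4^i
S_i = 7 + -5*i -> [7, 2, -3, -8, -13]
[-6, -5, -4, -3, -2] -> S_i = -6 + 1*i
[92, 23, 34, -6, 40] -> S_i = Random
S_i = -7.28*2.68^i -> [-7.28, -19.51, -52.29, -140.13, -375.55]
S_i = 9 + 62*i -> [9, 71, 133, 195, 257]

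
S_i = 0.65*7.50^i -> [0.65, 4.88, 36.56, 274.22, 2056.64]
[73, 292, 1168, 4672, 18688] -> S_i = 73*4^i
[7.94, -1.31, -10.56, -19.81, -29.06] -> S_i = 7.94 + -9.25*i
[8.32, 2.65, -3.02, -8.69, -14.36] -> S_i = 8.32 + -5.67*i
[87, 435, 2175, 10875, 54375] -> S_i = 87*5^i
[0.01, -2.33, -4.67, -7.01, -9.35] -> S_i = 0.01 + -2.34*i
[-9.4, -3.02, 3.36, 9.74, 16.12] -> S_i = -9.40 + 6.38*i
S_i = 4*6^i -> [4, 24, 144, 864, 5184]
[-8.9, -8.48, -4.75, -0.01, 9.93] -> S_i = Random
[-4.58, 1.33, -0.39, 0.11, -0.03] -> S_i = -4.58*(-0.29)^i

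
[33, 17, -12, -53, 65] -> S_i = Random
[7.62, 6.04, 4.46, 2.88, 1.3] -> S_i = 7.62 + -1.58*i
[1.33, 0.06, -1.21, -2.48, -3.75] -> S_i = 1.33 + -1.27*i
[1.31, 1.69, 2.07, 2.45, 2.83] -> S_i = 1.31 + 0.38*i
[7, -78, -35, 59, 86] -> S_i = Random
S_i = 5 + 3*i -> [5, 8, 11, 14, 17]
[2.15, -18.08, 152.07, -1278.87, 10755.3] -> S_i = 2.15*(-8.41)^i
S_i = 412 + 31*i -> [412, 443, 474, 505, 536]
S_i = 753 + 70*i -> [753, 823, 893, 963, 1033]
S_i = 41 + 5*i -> [41, 46, 51, 56, 61]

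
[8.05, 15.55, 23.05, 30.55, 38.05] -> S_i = 8.05 + 7.50*i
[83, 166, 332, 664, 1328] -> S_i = 83*2^i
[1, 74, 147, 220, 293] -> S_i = 1 + 73*i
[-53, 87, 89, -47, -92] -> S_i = Random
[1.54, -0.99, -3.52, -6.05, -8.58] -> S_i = 1.54 + -2.53*i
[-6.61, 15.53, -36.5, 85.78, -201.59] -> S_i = -6.61*(-2.35)^i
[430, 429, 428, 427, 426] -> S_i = 430 + -1*i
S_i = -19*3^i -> [-19, -57, -171, -513, -1539]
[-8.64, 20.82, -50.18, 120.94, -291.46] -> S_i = -8.64*(-2.41)^i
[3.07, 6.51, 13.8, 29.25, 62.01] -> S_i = 3.07*2.12^i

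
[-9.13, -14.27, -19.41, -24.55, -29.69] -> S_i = -9.13 + -5.14*i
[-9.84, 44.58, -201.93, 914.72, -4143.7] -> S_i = -9.84*(-4.53)^i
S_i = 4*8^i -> [4, 32, 256, 2048, 16384]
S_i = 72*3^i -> [72, 216, 648, 1944, 5832]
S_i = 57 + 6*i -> [57, 63, 69, 75, 81]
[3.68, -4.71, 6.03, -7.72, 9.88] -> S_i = 3.68*(-1.28)^i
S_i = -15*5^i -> [-15, -75, -375, -1875, -9375]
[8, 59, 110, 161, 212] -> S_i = 8 + 51*i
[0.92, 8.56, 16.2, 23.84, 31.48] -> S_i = 0.92 + 7.64*i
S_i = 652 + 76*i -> [652, 728, 804, 880, 956]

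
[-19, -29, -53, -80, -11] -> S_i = Random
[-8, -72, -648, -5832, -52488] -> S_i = -8*9^i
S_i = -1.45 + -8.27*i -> [-1.45, -9.72, -17.99, -26.26, -34.53]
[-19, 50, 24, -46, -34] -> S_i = Random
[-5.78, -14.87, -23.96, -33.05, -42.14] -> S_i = -5.78 + -9.09*i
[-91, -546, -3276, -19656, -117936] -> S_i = -91*6^i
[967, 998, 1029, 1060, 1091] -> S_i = 967 + 31*i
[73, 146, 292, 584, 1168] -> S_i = 73*2^i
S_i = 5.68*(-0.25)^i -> [5.68, -1.42, 0.36, -0.09, 0.02]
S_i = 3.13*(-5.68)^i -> [3.13, -17.78, 100.98, -573.57, 3257.9]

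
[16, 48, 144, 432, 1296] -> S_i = 16*3^i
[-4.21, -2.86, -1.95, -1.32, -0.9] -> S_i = -4.21*0.68^i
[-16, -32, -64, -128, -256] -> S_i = -16*2^i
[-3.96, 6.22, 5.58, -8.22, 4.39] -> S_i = Random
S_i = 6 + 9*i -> [6, 15, 24, 33, 42]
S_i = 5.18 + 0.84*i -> [5.18, 6.02, 6.86, 7.7, 8.54]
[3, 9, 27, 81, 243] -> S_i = 3*3^i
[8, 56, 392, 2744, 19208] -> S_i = 8*7^i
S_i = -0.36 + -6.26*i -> [-0.36, -6.62, -12.88, -19.14, -25.4]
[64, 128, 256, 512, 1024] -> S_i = 64*2^i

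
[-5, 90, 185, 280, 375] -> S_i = -5 + 95*i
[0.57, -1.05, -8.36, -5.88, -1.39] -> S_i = Random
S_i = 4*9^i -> [4, 36, 324, 2916, 26244]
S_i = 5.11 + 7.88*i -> [5.11, 12.99, 20.87, 28.75, 36.63]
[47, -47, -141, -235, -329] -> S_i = 47 + -94*i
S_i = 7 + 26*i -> [7, 33, 59, 85, 111]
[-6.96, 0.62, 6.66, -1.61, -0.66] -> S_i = Random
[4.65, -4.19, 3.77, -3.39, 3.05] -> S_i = 4.65*(-0.90)^i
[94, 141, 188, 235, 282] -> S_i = 94 + 47*i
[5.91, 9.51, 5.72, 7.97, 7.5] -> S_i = Random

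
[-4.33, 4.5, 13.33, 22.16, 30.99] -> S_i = -4.33 + 8.83*i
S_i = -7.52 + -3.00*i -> [-7.52, -10.52, -13.52, -16.52, -19.52]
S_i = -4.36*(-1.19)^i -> [-4.36, 5.19, -6.17, 7.35, -8.74]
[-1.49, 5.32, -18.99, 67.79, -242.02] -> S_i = -1.49*(-3.57)^i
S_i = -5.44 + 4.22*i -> [-5.44, -1.22, 3.0, 7.22, 11.44]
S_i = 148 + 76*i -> [148, 224, 300, 376, 452]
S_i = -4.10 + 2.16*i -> [-4.1, -1.94, 0.22, 2.38, 4.54]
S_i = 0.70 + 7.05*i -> [0.7, 7.75, 14.8, 21.85, 28.9]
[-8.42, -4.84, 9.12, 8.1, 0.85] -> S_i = Random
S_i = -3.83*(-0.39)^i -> [-3.83, 1.49, -0.58, 0.23, -0.09]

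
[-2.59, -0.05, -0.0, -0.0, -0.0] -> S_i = -2.59*0.02^i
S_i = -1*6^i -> [-1, -6, -36, -216, -1296]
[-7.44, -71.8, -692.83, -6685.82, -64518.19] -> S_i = -7.44*9.65^i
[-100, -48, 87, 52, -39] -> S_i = Random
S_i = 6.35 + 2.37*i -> [6.35, 8.72, 11.09, 13.46, 15.83]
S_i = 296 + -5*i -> [296, 291, 286, 281, 276]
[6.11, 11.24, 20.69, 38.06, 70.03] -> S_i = 6.11*1.84^i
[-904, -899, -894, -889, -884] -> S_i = -904 + 5*i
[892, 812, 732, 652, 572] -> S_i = 892 + -80*i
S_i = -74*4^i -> [-74, -296, -1184, -4736, -18944]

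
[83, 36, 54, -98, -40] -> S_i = Random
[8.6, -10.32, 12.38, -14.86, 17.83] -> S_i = 8.60*(-1.20)^i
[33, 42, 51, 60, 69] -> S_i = 33 + 9*i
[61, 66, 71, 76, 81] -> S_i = 61 + 5*i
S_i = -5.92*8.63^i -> [-5.92, -51.09, -440.9, -3805.0, -32837.11]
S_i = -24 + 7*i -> [-24, -17, -10, -3, 4]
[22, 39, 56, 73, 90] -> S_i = 22 + 17*i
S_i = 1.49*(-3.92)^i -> [1.49, -5.84, 22.9, -89.75, 351.83]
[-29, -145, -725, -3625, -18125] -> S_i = -29*5^i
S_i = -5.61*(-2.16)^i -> [-5.61, 12.12, -26.17, 56.54, -122.12]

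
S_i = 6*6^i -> [6, 36, 216, 1296, 7776]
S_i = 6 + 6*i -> [6, 12, 18, 24, 30]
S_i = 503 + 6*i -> [503, 509, 515, 521, 527]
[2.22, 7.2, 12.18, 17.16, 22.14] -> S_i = 2.22 + 4.98*i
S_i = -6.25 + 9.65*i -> [-6.25, 3.4, 13.05, 22.7, 32.35]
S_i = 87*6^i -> [87, 522, 3132, 18792, 112752]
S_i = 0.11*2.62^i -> [0.11, 0.29, 0.76, 1.98, 5.18]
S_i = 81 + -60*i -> [81, 21, -39, -99, -159]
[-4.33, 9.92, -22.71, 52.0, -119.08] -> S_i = -4.33*(-2.29)^i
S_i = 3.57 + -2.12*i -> [3.57, 1.45, -0.67, -2.79, -4.91]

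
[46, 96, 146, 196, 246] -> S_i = 46 + 50*i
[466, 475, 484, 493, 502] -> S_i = 466 + 9*i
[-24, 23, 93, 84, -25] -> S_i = Random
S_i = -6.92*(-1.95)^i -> [-6.92, 13.49, -26.31, 51.31, -100.06]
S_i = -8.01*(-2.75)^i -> [-8.01, 22.03, -60.58, 166.58, -458.1]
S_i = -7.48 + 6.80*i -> [-7.48, -0.68, 6.12, 12.92, 19.72]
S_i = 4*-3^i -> [4, -12, 36, -108, 324]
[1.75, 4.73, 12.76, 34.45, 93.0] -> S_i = 1.75*2.70^i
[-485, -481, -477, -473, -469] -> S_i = -485 + 4*i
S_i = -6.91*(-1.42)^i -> [-6.91, 9.81, -13.93, 19.79, -28.1]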